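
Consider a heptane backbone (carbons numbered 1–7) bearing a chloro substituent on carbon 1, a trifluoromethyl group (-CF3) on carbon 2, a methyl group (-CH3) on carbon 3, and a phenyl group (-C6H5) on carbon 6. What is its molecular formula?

Atom tally by fragment:
  ClCH2 → C:1 H:2 Cl:1
  CH(CF3) → C:2 H:1 F:3
  CH(CH3) → C:2 H:4
  CH2 → C:1 H:2
  CH2 → C:1 H:2
  CH(C6H5) → C:7 H:6
  CH3 → C:1 H:3
Element totals:
  C: 15
  H: 20
  Cl: 1
  F: 3

C15H20ClF3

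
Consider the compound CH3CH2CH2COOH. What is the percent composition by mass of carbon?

Atom tally by fragment:
  CH3 → C:1 H:3
  CH2 → C:1 H:2
  CH2COOH → C:2 H:3 O:2
Element totals:
  C: 4
  H: 8
  O: 2
Molecular formula: C4H8O2.
Molar mass = 88.106 g/mol.
Mass from C: 4 × 12.011 = 48.044 g/mol.
%C = 48.044 / 88.106 × 100 = 54.53%.

54.53%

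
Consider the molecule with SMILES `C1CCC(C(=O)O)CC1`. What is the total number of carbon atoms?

Atom tally by fragment:
  cyclohexane ring core → C:6 H:12
  (− 1 ring H displaced by substituents)
  + COOH → C:1 H:1 O:2
Element totals:
  C: 7
  H: 12
  O: 2

7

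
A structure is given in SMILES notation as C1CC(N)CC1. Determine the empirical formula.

Atom tally by fragment:
  cyclopentane ring core → C:5 H:10
  (− 1 ring H displaced by substituents)
  + NH2 → N:1 H:2
Element totals:
  C: 5
  H: 11
  N: 1
Molecular formula: C5H11N.
gcd of subscripts (5, 11, 1) = 1, so the empirical formula equals the molecular formula.

C5H11N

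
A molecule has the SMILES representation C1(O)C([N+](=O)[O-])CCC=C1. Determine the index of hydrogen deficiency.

3

Atom tally by fragment:
  cyclohexene ring core → C:6 H:10
  (− 2 ring H displaced by substituents)
  + OH → O:1 H:1
  + NO2 → N:1 O:2
Element totals:
  C: 6
  H: 9
  N: 1
  O: 3
Molecular formula: C6H9NO3.
DoU = (2C + 2 + N − H − X) / 2 = (2·6 + 2 + 1 − 9 − 0) / 2 = 3.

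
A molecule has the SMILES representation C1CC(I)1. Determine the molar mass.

Atom tally by fragment:
  cyclopropane ring core → C:3 H:6
  (− 1 ring H displaced by substituents)
  + I → I:1
Element totals:
  C: 3
  H: 5
  I: 1
Molecular formula: C3H5I.
  M = 3(12.011) + 5(1.008) + 126.904
    = 36.033 + 5.040 + 126.904 = 167.977

167.98 g/mol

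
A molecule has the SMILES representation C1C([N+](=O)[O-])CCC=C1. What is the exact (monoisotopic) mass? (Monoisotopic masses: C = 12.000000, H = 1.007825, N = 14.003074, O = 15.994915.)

127.0633

Atom tally by fragment:
  cyclohexene ring core → C:6 H:10
  (− 1 ring H displaced by substituents)
  + NO2 → N:1 O:2
Element totals:
  C: 6
  H: 9
  N: 1
  O: 2
Molecular formula: C6H9NO2.
  M = 6(12.0) + 9(1.007825) + 14.003074 + 2(15.994915)
    = 72.000000 + 9.070425 + 14.003074 + 31.989830 = 127.063329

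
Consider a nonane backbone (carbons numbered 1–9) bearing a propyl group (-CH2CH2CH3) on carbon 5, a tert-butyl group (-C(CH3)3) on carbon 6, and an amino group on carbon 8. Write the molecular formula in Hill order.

Atom tally by fragment:
  CH3 → C:1 H:3
  CH2 → C:1 H:2
  CH2 → C:1 H:2
  CH2 → C:1 H:2
  CH(CH2CH2CH3) → C:4 H:8
  CH(C(CH3)3) → C:5 H:10
  CH2 → C:1 H:2
  CH(NH2) → C:1 H:3 N:1
  CH3 → C:1 H:3
Element totals:
  C: 16
  H: 35
  N: 1

C16H35N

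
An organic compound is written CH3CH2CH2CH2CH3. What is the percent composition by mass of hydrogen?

Atom tally by fragment:
  CH3 → C:1 H:3
  CH2 → C:1 H:2
  CH2 → C:1 H:2
  CH2 → C:1 H:2
  CH3 → C:1 H:3
Element totals:
  C: 5
  H: 12
Molecular formula: C5H12.
Molar mass = 72.151 g/mol.
Mass from H: 12 × 1.008 = 12.096 g/mol.
%H = 12.096 / 72.151 × 100 = 16.76%.

16.76%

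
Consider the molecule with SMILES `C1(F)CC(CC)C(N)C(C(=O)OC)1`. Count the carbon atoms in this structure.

Atom tally by fragment:
  cyclopentane ring core → C:5 H:10
  (− 4 ring H displaced by substituents)
  + F → F:1
  + C2H5 → C:2 H:5
  + NH2 → N:1 H:2
  + COOCH3 → C:2 H:3 O:2
Element totals:
  C: 9
  H: 16
  F: 1
  N: 1
  O: 2

9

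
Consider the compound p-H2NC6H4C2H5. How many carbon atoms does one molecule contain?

8

Atom tally by fragment:
  benzene ring core → C:6 H:6
  (− 2 ring H displaced by substituents)
  + NH2 → N:1 H:2
  + C2H5 → C:2 H:5
Element totals:
  C: 8
  H: 11
  N: 1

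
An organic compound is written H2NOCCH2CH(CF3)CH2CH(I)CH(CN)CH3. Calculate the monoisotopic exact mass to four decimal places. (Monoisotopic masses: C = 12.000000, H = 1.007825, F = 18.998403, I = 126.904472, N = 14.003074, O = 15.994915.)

347.9946

Element totals:
  C: 9
  H: 12
  F: 3
  I: 1
  N: 2
  O: 1
Molecular formula: C9H12F3IN2O.
  M = 9(12.0) + 12(1.007825) + 3(18.998403) + 126.904472 + 2(14.003074) + 15.994915
    = 108.000000 + 12.093900 + 56.995209 + 126.904472 + 28.006148 + 15.994915 = 347.994644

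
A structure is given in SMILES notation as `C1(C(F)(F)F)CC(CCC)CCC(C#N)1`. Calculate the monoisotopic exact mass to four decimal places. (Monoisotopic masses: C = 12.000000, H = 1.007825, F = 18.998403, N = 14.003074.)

219.1235

Atom tally by fragment:
  cyclohexane ring core → C:6 H:12
  (− 3 ring H displaced by substituents)
  + CF3 → C:1 F:3
  + CH2CH2CH3 → C:3 H:7
  + CN → C:1 N:1
Element totals:
  C: 11
  H: 16
  F: 3
  N: 1
Molecular formula: C11H16F3N.
  M = 11(12.0) + 16(1.007825) + 3(18.998403) + 14.003074
    = 132.000000 + 16.125200 + 56.995209 + 14.003074 = 219.123483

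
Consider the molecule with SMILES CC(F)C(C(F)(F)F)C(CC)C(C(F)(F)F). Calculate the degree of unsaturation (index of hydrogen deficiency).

Atom tally by fragment:
  CH3 → C:1 H:3
  CH(F) → C:1 H:1 F:1
  CH(CF3) → C:2 H:1 F:3
  CH(C2H5) → C:3 H:6
  CH2CF3 → C:2 H:2 F:3
Element totals:
  C: 9
  H: 13
  F: 7
Molecular formula: C9H13F7.
DoU = (2C + 2 + N − H − X) / 2 = (2·9 + 2 + 0 − 13 − 7) / 2 = 0.

0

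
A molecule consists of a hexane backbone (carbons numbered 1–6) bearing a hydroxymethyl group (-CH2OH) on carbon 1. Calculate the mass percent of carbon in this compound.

72.35%

Atom tally by fragment:
  HOCH2CH2 → C:2 H:5 O:1
  CH2 → C:1 H:2
  CH2 → C:1 H:2
  CH2 → C:1 H:2
  CH2 → C:1 H:2
  CH3 → C:1 H:3
Element totals:
  C: 7
  H: 16
  O: 1
Molecular formula: C7H16O.
Molar mass = 116.204 g/mol.
Mass from C: 7 × 12.011 = 84.077 g/mol.
%C = 84.077 / 116.204 × 100 = 72.35%.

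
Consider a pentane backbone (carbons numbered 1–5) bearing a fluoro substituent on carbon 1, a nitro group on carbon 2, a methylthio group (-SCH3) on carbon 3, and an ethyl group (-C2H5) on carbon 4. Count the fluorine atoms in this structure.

Atom tally by fragment:
  FCH2 → C:1 H:2 F:1
  CH(NO2) → C:1 H:1 N:1 O:2
  CH(SCH3) → C:2 H:4 S:1
  CH(C2H5) → C:3 H:6
  CH3 → C:1 H:3
Element totals:
  C: 8
  H: 16
  F: 1
  N: 1
  O: 2
  S: 1

1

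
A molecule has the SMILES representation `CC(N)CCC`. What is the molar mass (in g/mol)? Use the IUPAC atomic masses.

87.17 g/mol

Atom tally by fragment:
  CH3 → C:1 H:3
  CH(NH2) → C:1 H:3 N:1
  CH2 → C:1 H:2
  CH2 → C:1 H:2
  CH3 → C:1 H:3
Element totals:
  C: 5
  H: 13
  N: 1
Molecular formula: C5H13N.
  M = 5(12.011) + 13(1.008) + 14.007
    = 60.055 + 13.104 + 14.007 = 87.166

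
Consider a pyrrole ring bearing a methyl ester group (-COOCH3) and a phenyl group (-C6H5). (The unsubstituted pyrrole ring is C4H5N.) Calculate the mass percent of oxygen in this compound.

Atom tally by fragment:
  pyrrole ring core → C:4 H:5 N:1
  (− 2 ring H displaced by substituents)
  + COOCH3 → C:2 H:3 O:2
  + C6H5 → C:6 H:5
Element totals:
  C: 12
  H: 11
  N: 1
  O: 2
Molecular formula: C12H11NO2.
Molar mass = 201.225 g/mol.
Mass from O: 2 × 15.999 = 31.998 g/mol.
%O = 31.998 / 201.225 × 100 = 15.90%.

15.90%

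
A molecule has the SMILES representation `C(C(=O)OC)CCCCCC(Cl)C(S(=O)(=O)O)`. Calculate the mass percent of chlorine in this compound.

12.36%

Atom tally by fragment:
  CH3OOCCH2 → C:3 H:5 O:2
  CH2 → C:1 H:2
  CH2 → C:1 H:2
  CH2 → C:1 H:2
  CH2 → C:1 H:2
  CH2 → C:1 H:2
  CH(Cl) → C:1 H:1 Cl:1
  CH2SO3H → C:1 H:3 S:1 O:3
Element totals:
  C: 10
  H: 19
  Cl: 1
  O: 5
  S: 1
Molecular formula: C10H19ClO5S.
Molar mass = 286.767 g/mol.
Mass from Cl: 1 × 35.45 = 35.450 g/mol.
%Cl = 35.450 / 286.767 × 100 = 12.36%.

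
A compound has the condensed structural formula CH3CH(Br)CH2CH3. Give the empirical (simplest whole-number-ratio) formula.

Element totals:
  C: 4
  H: 9
  Br: 1
Molecular formula: C4H9Br.
gcd of subscripts (1, 4, 9) = 1, so the empirical formula equals the molecular formula.

C4H9Br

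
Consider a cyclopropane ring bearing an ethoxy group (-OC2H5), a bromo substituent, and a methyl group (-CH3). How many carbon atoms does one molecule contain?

6

Atom tally by fragment:
  cyclopropane ring core → C:3 H:6
  (− 3 ring H displaced by substituents)
  + OC2H5 → C:2 H:5 O:1
  + Br → Br:1
  + CH3 → C:1 H:3
Element totals:
  C: 6
  H: 11
  Br: 1
  O: 1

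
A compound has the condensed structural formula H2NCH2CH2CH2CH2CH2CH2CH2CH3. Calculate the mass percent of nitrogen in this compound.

Atom tally by fragment:
  H2NCH2 → C:1 H:4 N:1
  CH2 → C:1 H:2
  CH2 → C:1 H:2
  CH2 → C:1 H:2
  CH2 → C:1 H:2
  CH2 → C:1 H:2
  CH2 → C:1 H:2
  CH3 → C:1 H:3
Element totals:
  C: 8
  H: 19
  N: 1
Molecular formula: C8H19N.
Molar mass = 129.247 g/mol.
Mass from N: 1 × 14.007 = 14.007 g/mol.
%N = 14.007 / 129.247 × 100 = 10.84%.

10.84%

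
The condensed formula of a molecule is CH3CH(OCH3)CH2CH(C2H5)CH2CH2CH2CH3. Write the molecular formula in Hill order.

C11H24O

Atom tally by fragment:
  CH3 → C:1 H:3
  CH(OCH3) → C:2 H:4 O:1
  CH2 → C:1 H:2
  CH(C2H5) → C:3 H:6
  CH2 → C:1 H:2
  CH2 → C:1 H:2
  CH2 → C:1 H:2
  CH3 → C:1 H:3
Element totals:
  C: 11
  H: 24
  O: 1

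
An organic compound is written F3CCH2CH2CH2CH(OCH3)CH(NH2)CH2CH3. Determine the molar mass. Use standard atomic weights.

213.24 g/mol

Atom tally by fragment:
  F3CCH2 → C:2 H:2 F:3
  CH2 → C:1 H:2
  CH2 → C:1 H:2
  CH(OCH3) → C:2 H:4 O:1
  CH(NH2) → C:1 H:3 N:1
  CH2 → C:1 H:2
  CH3 → C:1 H:3
Element totals:
  C: 9
  H: 18
  F: 3
  N: 1
  O: 1
Molecular formula: C9H18F3NO.
  M = 9(12.011) + 18(1.008) + 3(18.998) + 14.007 + 15.999
    = 108.099 + 18.144 + 56.994 + 14.007 + 15.999 = 213.243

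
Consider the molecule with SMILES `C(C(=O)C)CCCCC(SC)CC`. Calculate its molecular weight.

Atom tally by fragment:
  CH3COCH2 → C:3 H:5 O:1
  CH2 → C:1 H:2
  CH2 → C:1 H:2
  CH2 → C:1 H:2
  CH2 → C:1 H:2
  CH(SCH3) → C:2 H:4 S:1
  CH2 → C:1 H:2
  CH3 → C:1 H:3
Element totals:
  C: 11
  H: 22
  O: 1
  S: 1
Molecular formula: C11H22OS.
  M = 11(12.011) + 22(1.008) + 15.999 + 32.06
    = 132.121 + 22.176 + 15.999 + 32.060 = 202.356

202.36 g/mol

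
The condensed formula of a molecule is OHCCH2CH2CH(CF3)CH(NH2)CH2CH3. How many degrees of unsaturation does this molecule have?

Atom tally by fragment:
  OHCCH2 → C:2 H:3 O:1
  CH2 → C:1 H:2
  CH(CF3) → C:2 H:1 F:3
  CH(NH2) → C:1 H:3 N:1
  CH2 → C:1 H:2
  CH3 → C:1 H:3
Element totals:
  C: 8
  H: 14
  F: 3
  N: 1
  O: 1
Molecular formula: C8H14F3NO.
DoU = (2C + 2 + N − H − X) / 2 = (2·8 + 2 + 1 − 14 − 3) / 2 = 1.

1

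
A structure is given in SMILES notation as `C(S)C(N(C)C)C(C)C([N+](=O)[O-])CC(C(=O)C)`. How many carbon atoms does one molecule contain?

11

Atom tally by fragment:
  HSCH2 → C:1 H:3 S:1
  CH(N(CH3)2) → C:3 H:7 N:1
  CH(CH3) → C:2 H:4
  CH(NO2) → C:1 H:1 N:1 O:2
  CH2 → C:1 H:2
  CH2COCH3 → C:3 H:5 O:1
Element totals:
  C: 11
  H: 22
  N: 2
  O: 3
  S: 1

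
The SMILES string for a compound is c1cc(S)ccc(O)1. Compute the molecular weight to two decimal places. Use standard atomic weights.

126.17 g/mol

Atom tally by fragment:
  benzene ring core → C:6 H:6
  (− 2 ring H displaced by substituents)
  + SH → S:1 H:1
  + OH → O:1 H:1
Element totals:
  C: 6
  H: 6
  O: 1
  S: 1
Molecular formula: C6H6OS.
  M = 6(12.011) + 6(1.008) + 15.999 + 32.06
    = 72.066 + 6.048 + 15.999 + 32.060 = 126.173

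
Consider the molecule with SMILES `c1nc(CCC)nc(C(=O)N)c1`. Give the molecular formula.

Atom tally by fragment:
  pyrimidine ring core → C:4 H:4 N:2
  (− 2 ring H displaced by substituents)
  + CH2CH2CH3 → C:3 H:7
  + CONH2 → C:1 H:2 O:1 N:1
Element totals:
  C: 8
  H: 11
  N: 3
  O: 1

C8H11N3O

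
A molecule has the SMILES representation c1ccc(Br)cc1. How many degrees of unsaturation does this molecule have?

4

Atom tally by fragment:
  benzene ring core → C:6 H:6
  (− 1 ring H displaced by substituents)
  + Br → Br:1
Element totals:
  C: 6
  H: 5
  Br: 1
Molecular formula: C6H5Br.
DoU = (2C + 2 + N − H − X) / 2 = (2·6 + 2 + 0 − 5 − 1) / 2 = 4.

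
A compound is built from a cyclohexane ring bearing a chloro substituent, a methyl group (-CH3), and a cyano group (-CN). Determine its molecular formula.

C8H12ClN

Atom tally by fragment:
  cyclohexane ring core → C:6 H:12
  (− 3 ring H displaced by substituents)
  + Cl → Cl:1
  + CH3 → C:1 H:3
  + CN → C:1 N:1
Element totals:
  C: 8
  H: 12
  Cl: 1
  N: 1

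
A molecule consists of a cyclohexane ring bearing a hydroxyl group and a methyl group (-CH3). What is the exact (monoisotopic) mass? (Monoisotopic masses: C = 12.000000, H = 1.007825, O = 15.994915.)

114.1045

Atom tally by fragment:
  cyclohexane ring core → C:6 H:12
  (− 2 ring H displaced by substituents)
  + OH → O:1 H:1
  + CH3 → C:1 H:3
Element totals:
  C: 7
  H: 14
  O: 1
Molecular formula: C7H14O.
  M = 7(12.0) + 14(1.007825) + 15.994915
    = 84.000000 + 14.109550 + 15.994915 = 114.104465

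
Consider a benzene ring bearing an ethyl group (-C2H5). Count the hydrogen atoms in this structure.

10

Atom tally by fragment:
  benzene ring core → C:6 H:6
  (− 1 ring H displaced by substituents)
  + C2H5 → C:2 H:5
Element totals:
  C: 8
  H: 10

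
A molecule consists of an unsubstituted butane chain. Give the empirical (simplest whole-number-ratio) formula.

C2H5

Atom tally by fragment:
  CH3 → C:1 H:3
  CH2 → C:1 H:2
  CH2 → C:1 H:2
  CH3 → C:1 H:3
Element totals:
  C: 4
  H: 10
Molecular formula: C4H10.
gcd of subscripts = 2; dividing each by 2:
  C: 4/2 = 2
  H: 10/2 = 5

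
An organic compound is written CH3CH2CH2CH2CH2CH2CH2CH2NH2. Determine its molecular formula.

C8H19N

Atom tally by fragment:
  CH3 → C:1 H:3
  CH2 → C:1 H:2
  CH2 → C:1 H:2
  CH2 → C:1 H:2
  CH2 → C:1 H:2
  CH2 → C:1 H:2
  CH2 → C:1 H:2
  CH2NH2 → C:1 H:4 N:1
Element totals:
  C: 8
  H: 19
  N: 1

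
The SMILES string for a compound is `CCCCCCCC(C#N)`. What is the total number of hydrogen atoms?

Atom tally by fragment:
  CH3 → C:1 H:3
  CH2 → C:1 H:2
  CH2 → C:1 H:2
  CH2 → C:1 H:2
  CH2 → C:1 H:2
  CH2 → C:1 H:2
  CH2 → C:1 H:2
  CH2CN → C:2 H:2 N:1
Element totals:
  C: 9
  H: 17
  N: 1

17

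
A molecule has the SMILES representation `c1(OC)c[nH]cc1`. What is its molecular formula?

C5H7NO

Atom tally by fragment:
  pyrrole ring core → C:4 H:5 N:1
  (− 1 ring H displaced by substituents)
  + OCH3 → C:1 H:3 O:1
Element totals:
  C: 5
  H: 7
  N: 1
  O: 1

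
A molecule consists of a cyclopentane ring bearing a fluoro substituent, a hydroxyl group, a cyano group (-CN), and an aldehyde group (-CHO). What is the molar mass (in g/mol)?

Atom tally by fragment:
  cyclopentane ring core → C:5 H:10
  (− 4 ring H displaced by substituents)
  + F → F:1
  + OH → O:1 H:1
  + CN → C:1 N:1
  + CHO → C:1 H:1 O:1
Element totals:
  C: 7
  H: 8
  F: 1
  N: 1
  O: 2
Molecular formula: C7H8FNO2.
  M = 7(12.011) + 8(1.008) + 18.998 + 14.007 + 2(15.999)
    = 84.077 + 8.064 + 18.998 + 14.007 + 31.998 = 157.144

157.14 g/mol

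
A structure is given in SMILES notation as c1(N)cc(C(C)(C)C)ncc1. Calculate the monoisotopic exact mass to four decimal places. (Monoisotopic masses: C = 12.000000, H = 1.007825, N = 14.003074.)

Atom tally by fragment:
  pyridine ring core → C:5 H:5 N:1
  (− 2 ring H displaced by substituents)
  + NH2 → N:1 H:2
  + C(CH3)3 → C:4 H:9
Element totals:
  C: 9
  H: 14
  N: 2
Molecular formula: C9H14N2.
  M = 9(12.0) + 14(1.007825) + 2(14.003074)
    = 108.000000 + 14.109550 + 28.006148 = 150.115698

150.1157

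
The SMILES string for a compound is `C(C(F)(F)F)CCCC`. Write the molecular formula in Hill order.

Atom tally by fragment:
  F3CCH2 → C:2 H:2 F:3
  CH2 → C:1 H:2
  CH2 → C:1 H:2
  CH2 → C:1 H:2
  CH3 → C:1 H:3
Element totals:
  C: 6
  H: 11
  F: 3

C6H11F3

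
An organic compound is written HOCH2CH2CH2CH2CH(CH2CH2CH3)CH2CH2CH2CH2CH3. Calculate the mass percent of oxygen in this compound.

Element totals:
  C: 13
  H: 28
  O: 1
Molecular formula: C13H28O.
Molar mass = 200.366 g/mol.
Mass from O: 1 × 15.999 = 15.999 g/mol.
%O = 15.999 / 200.366 × 100 = 7.98%.

7.98%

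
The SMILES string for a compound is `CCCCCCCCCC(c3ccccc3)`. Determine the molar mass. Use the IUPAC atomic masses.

Atom tally by fragment:
  CH3 → C:1 H:3
  CH2 → C:1 H:2
  CH2 → C:1 H:2
  CH2 → C:1 H:2
  CH2 → C:1 H:2
  CH2 → C:1 H:2
  CH2 → C:1 H:2
  CH2 → C:1 H:2
  CH2 → C:1 H:2
  CH2C6H5 → C:7 H:7
Element totals:
  C: 16
  H: 26
Molecular formula: C16H26.
  M = 16(12.011) + 26(1.008)
    = 192.176 + 26.208 = 218.384

218.38 g/mol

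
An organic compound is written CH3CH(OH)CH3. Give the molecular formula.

Atom tally by fragment:
  CH3 → C:1 H:3
  CH(OH) → C:1 H:2 O:1
  CH3 → C:1 H:3
Element totals:
  C: 3
  H: 8
  O: 1

C3H8O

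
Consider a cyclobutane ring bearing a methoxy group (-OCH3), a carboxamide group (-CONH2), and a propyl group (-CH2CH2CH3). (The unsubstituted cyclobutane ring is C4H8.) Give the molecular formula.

Atom tally by fragment:
  cyclobutane ring core → C:4 H:8
  (− 3 ring H displaced by substituents)
  + OCH3 → C:1 H:3 O:1
  + CONH2 → C:1 H:2 O:1 N:1
  + CH2CH2CH3 → C:3 H:7
Element totals:
  C: 9
  H: 17
  N: 1
  O: 2

C9H17NO2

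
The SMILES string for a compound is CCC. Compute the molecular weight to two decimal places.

44.10 g/mol

Atom tally by fragment:
  CH3 → C:1 H:3
  CH2 → C:1 H:2
  CH3 → C:1 H:3
Element totals:
  C: 3
  H: 8
Molecular formula: C3H8.
  M = 3(12.011) + 8(1.008)
    = 36.033 + 8.064 = 44.097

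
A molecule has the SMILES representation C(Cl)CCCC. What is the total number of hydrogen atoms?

Atom tally by fragment:
  ClCH2 → C:1 H:2 Cl:1
  CH2 → C:1 H:2
  CH2 → C:1 H:2
  CH2 → C:1 H:2
  CH3 → C:1 H:3
Element totals:
  C: 5
  H: 11
  Cl: 1

11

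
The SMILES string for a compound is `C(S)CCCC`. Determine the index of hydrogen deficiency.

Atom tally by fragment:
  HSCH2 → C:1 H:3 S:1
  CH2 → C:1 H:2
  CH2 → C:1 H:2
  CH2 → C:1 H:2
  CH3 → C:1 H:3
Element totals:
  C: 5
  H: 12
  S: 1
Molecular formula: C5H12S.
DoU = (2C + 2 + N − H − X) / 2 = (2·5 + 2 + 0 − 12 − 0) / 2 = 0.

0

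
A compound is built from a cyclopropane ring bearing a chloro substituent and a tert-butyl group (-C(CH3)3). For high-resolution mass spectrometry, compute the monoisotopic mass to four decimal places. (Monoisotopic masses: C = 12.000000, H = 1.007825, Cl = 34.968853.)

132.0706

Atom tally by fragment:
  cyclopropane ring core → C:3 H:6
  (− 2 ring H displaced by substituents)
  + Cl → Cl:1
  + C(CH3)3 → C:4 H:9
Element totals:
  C: 7
  H: 13
  Cl: 1
Molecular formula: C7H13Cl.
  M = 7(12.0) + 13(1.007825) + 34.968853
    = 84.000000 + 13.101725 + 34.968853 = 132.070578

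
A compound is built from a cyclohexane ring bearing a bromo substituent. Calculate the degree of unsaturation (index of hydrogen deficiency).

1

Atom tally by fragment:
  cyclohexane ring core → C:6 H:12
  (− 1 ring H displaced by substituents)
  + Br → Br:1
Element totals:
  C: 6
  H: 11
  Br: 1
Molecular formula: C6H11Br.
DoU = (2C + 2 + N − H − X) / 2 = (2·6 + 2 + 0 − 11 − 1) / 2 = 1.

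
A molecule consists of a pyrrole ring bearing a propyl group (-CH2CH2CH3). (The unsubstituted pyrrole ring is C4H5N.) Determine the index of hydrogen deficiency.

Atom tally by fragment:
  pyrrole ring core → C:4 H:5 N:1
  (− 1 ring H displaced by substituents)
  + CH2CH2CH3 → C:3 H:7
Element totals:
  C: 7
  H: 11
  N: 1
Molecular formula: C7H11N.
DoU = (2C + 2 + N − H − X) / 2 = (2·7 + 2 + 1 − 11 − 0) / 2 = 3.

3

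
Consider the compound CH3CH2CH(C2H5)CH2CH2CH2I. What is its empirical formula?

C8H17I

Element totals:
  C: 8
  H: 17
  I: 1
Molecular formula: C8H17I.
gcd of subscripts (8, 17, 1) = 1, so the empirical formula equals the molecular formula.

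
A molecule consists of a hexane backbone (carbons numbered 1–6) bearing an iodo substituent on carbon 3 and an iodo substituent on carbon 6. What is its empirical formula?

C3H6I

Atom tally by fragment:
  CH3 → C:1 H:3
  CH2 → C:1 H:2
  CH(I) → C:1 H:1 I:1
  CH2 → C:1 H:2
  CH2 → C:1 H:2
  CH2I → C:1 H:2 I:1
Element totals:
  C: 6
  H: 12
  I: 2
Molecular formula: C6H12I2.
gcd of subscripts = 2; dividing each by 2:
  C: 6/2 = 3
  H: 12/2 = 6
  I: 2/2 = 1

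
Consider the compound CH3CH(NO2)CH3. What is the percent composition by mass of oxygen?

35.91%

Atom tally by fragment:
  CH3 → C:1 H:3
  CH(NO2) → C:1 H:1 N:1 O:2
  CH3 → C:1 H:3
Element totals:
  C: 3
  H: 7
  N: 1
  O: 2
Molecular formula: C3H7NO2.
Molar mass = 89.094 g/mol.
Mass from O: 2 × 15.999 = 31.998 g/mol.
%O = 31.998 / 89.094 × 100 = 35.91%.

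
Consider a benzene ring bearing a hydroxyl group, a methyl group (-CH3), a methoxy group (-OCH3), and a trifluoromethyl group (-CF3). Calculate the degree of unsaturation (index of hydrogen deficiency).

Atom tally by fragment:
  benzene ring core → C:6 H:6
  (− 4 ring H displaced by substituents)
  + OH → O:1 H:1
  + CH3 → C:1 H:3
  + OCH3 → C:1 H:3 O:1
  + CF3 → C:1 F:3
Element totals:
  C: 9
  H: 9
  F: 3
  O: 2
Molecular formula: C9H9F3O2.
DoU = (2C + 2 + N − H − X) / 2 = (2·9 + 2 + 0 − 9 − 3) / 2 = 4.

4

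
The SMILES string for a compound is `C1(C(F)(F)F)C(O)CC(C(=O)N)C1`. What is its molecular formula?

C7H10F3NO2

Atom tally by fragment:
  cyclopentane ring core → C:5 H:10
  (− 3 ring H displaced by substituents)
  + CF3 → C:1 F:3
  + OH → O:1 H:1
  + CONH2 → C:1 H:2 O:1 N:1
Element totals:
  C: 7
  H: 10
  F: 3
  N: 1
  O: 2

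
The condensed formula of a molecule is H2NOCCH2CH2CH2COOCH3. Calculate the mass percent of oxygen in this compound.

33.07%

Element totals:
  C: 6
  H: 11
  N: 1
  O: 3
Molecular formula: C6H11NO3.
Molar mass = 145.158 g/mol.
Mass from O: 3 × 15.999 = 47.997 g/mol.
%O = 47.997 / 145.158 × 100 = 33.07%.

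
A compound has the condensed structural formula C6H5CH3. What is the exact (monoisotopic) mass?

92.0626

Element totals:
  C: 7
  H: 8
Molecular formula: C7H8.
  M = 7(12.0) + 8(1.007825)
    = 84.000000 + 8.062600 = 92.062600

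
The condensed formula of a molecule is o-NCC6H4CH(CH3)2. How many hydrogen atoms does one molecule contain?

11

Atom tally by fragment:
  benzene ring core → C:6 H:6
  (− 2 ring H displaced by substituents)
  + CN → C:1 N:1
  + CH(CH3)2 → C:3 H:7
Element totals:
  C: 10
  H: 11
  N: 1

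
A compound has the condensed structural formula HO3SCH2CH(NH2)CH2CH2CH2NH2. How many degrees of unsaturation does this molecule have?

Element totals:
  C: 5
  H: 14
  N: 2
  O: 3
  S: 1
Molecular formula: C5H14N2O3S.
DoU = (2C + 2 + N − H − X) / 2 = (2·5 + 2 + 2 − 14 − 0) / 2 = 0.

0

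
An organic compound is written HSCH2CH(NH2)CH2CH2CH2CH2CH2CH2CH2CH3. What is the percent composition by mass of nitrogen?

Element totals:
  C: 10
  H: 23
  N: 1
  S: 1
Molecular formula: C10H23NS.
Molar mass = 189.361 g/mol.
Mass from N: 1 × 14.007 = 14.007 g/mol.
%N = 14.007 / 189.361 × 100 = 7.40%.

7.40%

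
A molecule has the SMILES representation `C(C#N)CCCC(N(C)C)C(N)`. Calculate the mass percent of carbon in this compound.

Atom tally by fragment:
  NCCH2 → C:2 H:2 N:1
  CH2 → C:1 H:2
  CH2 → C:1 H:2
  CH2 → C:1 H:2
  CH(N(CH3)2) → C:3 H:7 N:1
  CH2NH2 → C:1 H:4 N:1
Element totals:
  C: 9
  H: 19
  N: 3
Molecular formula: C9H19N3.
Molar mass = 169.272 g/mol.
Mass from C: 9 × 12.011 = 108.099 g/mol.
%C = 108.099 / 169.272 × 100 = 63.86%.

63.86%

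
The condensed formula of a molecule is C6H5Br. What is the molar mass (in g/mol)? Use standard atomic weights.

157.01 g/mol

Atom tally by fragment:
  benzene ring core → C:6 H:6
  (− 1 ring H displaced by substituents)
  + Br → Br:1
Element totals:
  C: 6
  H: 5
  Br: 1
Molecular formula: C6H5Br.
  M = 6(12.011) + 5(1.008) + 79.904
    = 72.066 + 5.040 + 79.904 = 157.010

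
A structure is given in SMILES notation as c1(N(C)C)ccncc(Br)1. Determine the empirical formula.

C7H9BrN2

Atom tally by fragment:
  pyridine ring core → C:5 H:5 N:1
  (− 2 ring H displaced by substituents)
  + N(CH3)2 → N:1 C:2 H:6
  + Br → Br:1
Element totals:
  C: 7
  H: 9
  Br: 1
  N: 2
Molecular formula: C7H9BrN2.
gcd of subscripts (1, 7, 9, 2) = 1, so the empirical formula equals the molecular formula.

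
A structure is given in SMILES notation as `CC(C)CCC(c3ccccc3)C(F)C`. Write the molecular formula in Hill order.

C14H21F

Atom tally by fragment:
  CH3 → C:1 H:3
  CH(CH3) → C:2 H:4
  CH2 → C:1 H:2
  CH2 → C:1 H:2
  CH(C6H5) → C:7 H:6
  CH(F) → C:1 H:1 F:1
  CH3 → C:1 H:3
Element totals:
  C: 14
  H: 21
  F: 1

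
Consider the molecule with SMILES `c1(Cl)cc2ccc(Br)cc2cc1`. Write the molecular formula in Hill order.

Atom tally by fragment:
  naphthalene ring system core → C:10 H:8
  (− 2 ring H displaced by substituents)
  + Cl → Cl:1
  + Br → Br:1
Element totals:
  C: 10
  H: 6
  Br: 1
  Cl: 1

C10H6BrCl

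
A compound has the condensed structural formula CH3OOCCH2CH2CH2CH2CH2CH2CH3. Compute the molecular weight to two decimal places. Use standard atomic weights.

158.24 g/mol

Element totals:
  C: 9
  H: 18
  O: 2
Molecular formula: C9H18O2.
  M = 9(12.011) + 18(1.008) + 2(15.999)
    = 108.099 + 18.144 + 31.998 = 158.241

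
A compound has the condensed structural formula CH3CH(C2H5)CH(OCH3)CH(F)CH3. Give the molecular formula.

Element totals:
  C: 8
  H: 17
  F: 1
  O: 1

C8H17FO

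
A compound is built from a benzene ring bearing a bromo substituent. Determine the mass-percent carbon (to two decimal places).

45.90%

Atom tally by fragment:
  benzene ring core → C:6 H:6
  (− 1 ring H displaced by substituents)
  + Br → Br:1
Element totals:
  C: 6
  H: 5
  Br: 1
Molecular formula: C6H5Br.
Molar mass = 157.010 g/mol.
Mass from C: 6 × 12.011 = 72.066 g/mol.
%C = 72.066 / 157.010 × 100 = 45.90%.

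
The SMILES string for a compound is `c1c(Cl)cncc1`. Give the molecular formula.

Atom tally by fragment:
  pyridine ring core → C:5 H:5 N:1
  (− 1 ring H displaced by substituents)
  + Cl → Cl:1
Element totals:
  C: 5
  H: 4
  Cl: 1
  N: 1

C5H4ClN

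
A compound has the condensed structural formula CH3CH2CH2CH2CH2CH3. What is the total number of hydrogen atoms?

14

Atom tally by fragment:
  CH3 → C:1 H:3
  CH2 → C:1 H:2
  CH2 → C:1 H:2
  CH2 → C:1 H:2
  CH2 → C:1 H:2
  CH3 → C:1 H:3
Element totals:
  C: 6
  H: 14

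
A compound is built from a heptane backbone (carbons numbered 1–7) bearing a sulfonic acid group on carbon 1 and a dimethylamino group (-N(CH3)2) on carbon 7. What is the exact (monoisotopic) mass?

223.1242

Atom tally by fragment:
  HO3SCH2 → C:1 H:3 S:1 O:3
  CH2 → C:1 H:2
  CH2 → C:1 H:2
  CH2 → C:1 H:2
  CH2 → C:1 H:2
  CH2 → C:1 H:2
  CH2N(CH3)2 → C:3 H:8 N:1
Element totals:
  C: 9
  H: 21
  N: 1
  O: 3
  S: 1
Molecular formula: C9H21NO3S.
  M = 9(12.0) + 21(1.007825) + 14.003074 + 3(15.994915) + 31.972071
    = 108.000000 + 21.164325 + 14.003074 + 47.984745 + 31.972071 = 223.124215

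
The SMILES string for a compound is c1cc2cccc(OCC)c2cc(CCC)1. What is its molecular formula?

Atom tally by fragment:
  naphthalene ring system core → C:10 H:8
  (− 2 ring H displaced by substituents)
  + OC2H5 → C:2 H:5 O:1
  + CH2CH2CH3 → C:3 H:7
Element totals:
  C: 15
  H: 18
  O: 1

C15H18O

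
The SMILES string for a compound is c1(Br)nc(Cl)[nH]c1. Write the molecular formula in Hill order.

C3H2BrClN2

Atom tally by fragment:
  imidazole ring core → C:3 H:4 N:2
  (− 2 ring H displaced by substituents)
  + Br → Br:1
  + Cl → Cl:1
Element totals:
  C: 3
  H: 2
  Br: 1
  Cl: 1
  N: 2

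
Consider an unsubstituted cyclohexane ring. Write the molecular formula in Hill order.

C6H12

Atom tally by fragment:
  cyclohexane ring core → C:6 H:12
Element totals:
  C: 6
  H: 12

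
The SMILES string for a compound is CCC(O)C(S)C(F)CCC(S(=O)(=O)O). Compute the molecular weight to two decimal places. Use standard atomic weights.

Atom tally by fragment:
  CH3 → C:1 H:3
  CH2 → C:1 H:2
  CH(OH) → C:1 H:2 O:1
  CH(SH) → C:1 H:2 S:1
  CH(F) → C:1 H:1 F:1
  CH2 → C:1 H:2
  CH2 → C:1 H:2
  CH2SO3H → C:1 H:3 S:1 O:3
Element totals:
  C: 8
  H: 17
  F: 1
  O: 4
  S: 2
Molecular formula: C8H17FO4S2.
  M = 8(12.011) + 17(1.008) + 18.998 + 4(15.999) + 2(32.06)
    = 96.088 + 17.136 + 18.998 + 63.996 + 64.120 = 260.338

260.34 g/mol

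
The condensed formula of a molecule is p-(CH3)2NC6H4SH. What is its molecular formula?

C8H11NS

Element totals:
  C: 8
  H: 11
  N: 1
  S: 1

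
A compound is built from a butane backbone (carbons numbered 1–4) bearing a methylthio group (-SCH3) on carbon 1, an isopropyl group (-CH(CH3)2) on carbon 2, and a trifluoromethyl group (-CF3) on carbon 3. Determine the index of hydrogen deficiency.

Atom tally by fragment:
  CH3SCH2 → C:2 H:5 S:1
  CH(CH(CH3)2) → C:4 H:8
  CH(CF3) → C:2 H:1 F:3
  CH3 → C:1 H:3
Element totals:
  C: 9
  H: 17
  F: 3
  S: 1
Molecular formula: C9H17F3S.
DoU = (2C + 2 + N − H − X) / 2 = (2·9 + 2 + 0 − 17 − 3) / 2 = 0.

0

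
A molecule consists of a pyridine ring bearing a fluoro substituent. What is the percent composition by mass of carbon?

61.85%

Atom tally by fragment:
  pyridine ring core → C:5 H:5 N:1
  (− 1 ring H displaced by substituents)
  + F → F:1
Element totals:
  C: 5
  H: 4
  F: 1
  N: 1
Molecular formula: C5H4FN.
Molar mass = 97.092 g/mol.
Mass from C: 5 × 12.011 = 60.055 g/mol.
%C = 60.055 / 97.092 × 100 = 61.85%.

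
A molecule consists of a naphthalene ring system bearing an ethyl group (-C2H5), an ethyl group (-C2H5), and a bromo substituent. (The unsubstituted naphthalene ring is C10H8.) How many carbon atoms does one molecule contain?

Atom tally by fragment:
  naphthalene ring system core → C:10 H:8
  (− 3 ring H displaced by substituents)
  + C2H5 → C:2 H:5
  + C2H5 → C:2 H:5
  + Br → Br:1
Element totals:
  C: 14
  H: 15
  Br: 1

14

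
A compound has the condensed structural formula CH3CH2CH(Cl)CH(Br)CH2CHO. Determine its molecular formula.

Element totals:
  C: 6
  H: 10
  Br: 1
  Cl: 1
  O: 1

C6H10BrClO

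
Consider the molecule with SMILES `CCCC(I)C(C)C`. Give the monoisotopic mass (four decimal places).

226.0218

Atom tally by fragment:
  CH3 → C:1 H:3
  CH2 → C:1 H:2
  CH2 → C:1 H:2
  CH(I) → C:1 H:1 I:1
  CH(CH3) → C:2 H:4
  CH3 → C:1 H:3
Element totals:
  C: 7
  H: 15
  I: 1
Molecular formula: C7H15I.
  M = 7(12.0) + 15(1.007825) + 126.904472
    = 84.000000 + 15.117375 + 126.904472 = 226.021847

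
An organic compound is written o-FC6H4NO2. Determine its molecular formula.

C6H4FNO2

Atom tally by fragment:
  benzene ring core → C:6 H:6
  (− 2 ring H displaced by substituents)
  + F → F:1
  + NO2 → N:1 O:2
Element totals:
  C: 6
  H: 4
  F: 1
  N: 1
  O: 2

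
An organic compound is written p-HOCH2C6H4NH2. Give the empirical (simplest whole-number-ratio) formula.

Element totals:
  C: 7
  H: 9
  N: 1
  O: 1
Molecular formula: C7H9NO.
gcd of subscripts (7, 9, 1, 1) = 1, so the empirical formula equals the molecular formula.

C7H9NO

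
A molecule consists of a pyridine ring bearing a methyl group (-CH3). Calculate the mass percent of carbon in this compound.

Atom tally by fragment:
  pyridine ring core → C:5 H:5 N:1
  (− 1 ring H displaced by substituents)
  + CH3 → C:1 H:3
Element totals:
  C: 6
  H: 7
  N: 1
Molecular formula: C6H7N.
Molar mass = 93.129 g/mol.
Mass from C: 6 × 12.011 = 72.066 g/mol.
%C = 72.066 / 93.129 × 100 = 77.38%.

77.38%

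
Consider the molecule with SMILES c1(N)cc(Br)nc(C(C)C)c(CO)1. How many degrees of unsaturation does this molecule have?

4

Atom tally by fragment:
  pyridine ring core → C:5 H:5 N:1
  (− 4 ring H displaced by substituents)
  + NH2 → N:1 H:2
  + Br → Br:1
  + CH(CH3)2 → C:3 H:7
  + CH2OH → C:1 H:3 O:1
Element totals:
  C: 9
  H: 13
  Br: 1
  N: 2
  O: 1
Molecular formula: C9H13BrN2O.
DoU = (2C + 2 + N − H − X) / 2 = (2·9 + 2 + 2 − 13 − 1) / 2 = 4.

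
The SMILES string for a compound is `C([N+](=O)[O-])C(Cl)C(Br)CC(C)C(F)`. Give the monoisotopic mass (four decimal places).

Atom tally by fragment:
  O2NCH2 → C:1 H:2 N:1 O:2
  CH(Cl) → C:1 H:1 Cl:1
  CH(Br) → C:1 H:1 Br:1
  CH2 → C:1 H:2
  CH(CH3) → C:2 H:4
  CH2F → C:1 H:2 F:1
Element totals:
  C: 7
  H: 12
  Br: 1
  Cl: 1
  F: 1
  N: 1
  O: 2
Molecular formula: C7H12BrClFNO2.
  M = 7(12.0) + 12(1.007825) + 78.918338 + 34.968853 + 18.998403 + 14.003074 + 2(15.994915)
    = 84.000000 + 12.093900 + 78.918338 + 34.968853 + 18.998403 + 14.003074 + 31.989830 = 274.972398

274.9724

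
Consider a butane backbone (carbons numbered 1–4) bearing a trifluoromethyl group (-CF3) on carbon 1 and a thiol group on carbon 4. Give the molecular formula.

C5H9F3S

Atom tally by fragment:
  F3CCH2 → C:2 H:2 F:3
  CH2 → C:1 H:2
  CH2 → C:1 H:2
  CH2SH → C:1 H:3 S:1
Element totals:
  C: 5
  H: 9
  F: 3
  S: 1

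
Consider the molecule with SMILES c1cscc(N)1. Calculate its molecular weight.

99.15 g/mol

Atom tally by fragment:
  thiophene ring core → C:4 H:4 S:1
  (− 1 ring H displaced by substituents)
  + NH2 → N:1 H:2
Element totals:
  C: 4
  H: 5
  N: 1
  S: 1
Molecular formula: C4H5NS.
  M = 4(12.011) + 5(1.008) + 14.007 + 32.06
    = 48.044 + 5.040 + 14.007 + 32.060 = 99.151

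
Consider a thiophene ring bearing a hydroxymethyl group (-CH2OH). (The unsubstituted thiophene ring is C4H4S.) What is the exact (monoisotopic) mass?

Atom tally by fragment:
  thiophene ring core → C:4 H:4 S:1
  (− 1 ring H displaced by substituents)
  + CH2OH → C:1 H:3 O:1
Element totals:
  C: 5
  H: 6
  O: 1
  S: 1
Molecular formula: C5H6OS.
  M = 5(12.0) + 6(1.007825) + 15.994915 + 31.972071
    = 60.000000 + 6.046950 + 15.994915 + 31.972071 = 114.013936

114.0139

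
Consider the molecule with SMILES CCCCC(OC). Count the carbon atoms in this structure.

6

Atom tally by fragment:
  CH3 → C:1 H:3
  CH2 → C:1 H:2
  CH2 → C:1 H:2
  CH2 → C:1 H:2
  CH2OCH3 → C:2 H:5 O:1
Element totals:
  C: 6
  H: 14
  O: 1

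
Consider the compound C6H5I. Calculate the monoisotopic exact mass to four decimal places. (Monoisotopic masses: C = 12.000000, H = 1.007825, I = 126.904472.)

Atom tally by fragment:
  benzene ring core → C:6 H:6
  (− 1 ring H displaced by substituents)
  + I → I:1
Element totals:
  C: 6
  H: 5
  I: 1
Molecular formula: C6H5I.
  M = 6(12.0) + 5(1.007825) + 126.904472
    = 72.000000 + 5.039125 + 126.904472 = 203.943597

203.9436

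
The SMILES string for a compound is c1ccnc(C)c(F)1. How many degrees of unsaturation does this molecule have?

4

Atom tally by fragment:
  pyridine ring core → C:5 H:5 N:1
  (− 2 ring H displaced by substituents)
  + CH3 → C:1 H:3
  + F → F:1
Element totals:
  C: 6
  H: 6
  F: 1
  N: 1
Molecular formula: C6H6FN.
DoU = (2C + 2 + N − H − X) / 2 = (2·6 + 2 + 1 − 6 − 1) / 2 = 4.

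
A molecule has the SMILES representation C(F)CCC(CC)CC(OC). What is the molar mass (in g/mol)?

162.25 g/mol

Atom tally by fragment:
  FCH2 → C:1 H:2 F:1
  CH2 → C:1 H:2
  CH2 → C:1 H:2
  CH(C2H5) → C:3 H:6
  CH2 → C:1 H:2
  CH2OCH3 → C:2 H:5 O:1
Element totals:
  C: 9
  H: 19
  F: 1
  O: 1
Molecular formula: C9H19FO.
  M = 9(12.011) + 19(1.008) + 18.998 + 15.999
    = 108.099 + 19.152 + 18.998 + 15.999 = 162.248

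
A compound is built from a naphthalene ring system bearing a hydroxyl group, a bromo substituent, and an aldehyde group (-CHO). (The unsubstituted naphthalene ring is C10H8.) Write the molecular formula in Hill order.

Atom tally by fragment:
  naphthalene ring system core → C:10 H:8
  (− 3 ring H displaced by substituents)
  + OH → O:1 H:1
  + Br → Br:1
  + CHO → C:1 H:1 O:1
Element totals:
  C: 11
  H: 7
  Br: 1
  O: 2

C11H7BrO2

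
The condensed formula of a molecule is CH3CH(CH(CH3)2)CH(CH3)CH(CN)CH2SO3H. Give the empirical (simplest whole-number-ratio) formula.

Atom tally by fragment:
  CH3 → C:1 H:3
  CH(CH(CH3)2) → C:4 H:8
  CH(CH3) → C:2 H:4
  CH(CN) → C:2 H:1 N:1
  CH2SO3H → C:1 H:3 S:1 O:3
Element totals:
  C: 10
  H: 19
  N: 1
  O: 3
  S: 1
Molecular formula: C10H19NO3S.
gcd of subscripts (10, 19, 1, 3, 1) = 1, so the empirical formula equals the molecular formula.

C10H19NO3S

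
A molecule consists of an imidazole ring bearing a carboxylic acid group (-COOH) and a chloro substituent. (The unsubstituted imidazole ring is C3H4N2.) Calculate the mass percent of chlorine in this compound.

24.19%

Atom tally by fragment:
  imidazole ring core → C:3 H:4 N:2
  (− 2 ring H displaced by substituents)
  + COOH → C:1 H:1 O:2
  + Cl → Cl:1
Element totals:
  C: 4
  H: 3
  Cl: 1
  N: 2
  O: 2
Molecular formula: C4H3ClN2O2.
Molar mass = 146.530 g/mol.
Mass from Cl: 1 × 35.45 = 35.450 g/mol.
%Cl = 35.450 / 146.530 × 100 = 24.19%.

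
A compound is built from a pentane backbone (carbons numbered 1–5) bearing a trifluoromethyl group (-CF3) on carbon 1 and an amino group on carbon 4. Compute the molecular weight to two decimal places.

155.16 g/mol

Atom tally by fragment:
  F3CCH2 → C:2 H:2 F:3
  CH2 → C:1 H:2
  CH2 → C:1 H:2
  CH(NH2) → C:1 H:3 N:1
  CH3 → C:1 H:3
Element totals:
  C: 6
  H: 12
  F: 3
  N: 1
Molecular formula: C6H12F3N.
  M = 6(12.011) + 12(1.008) + 3(18.998) + 14.007
    = 72.066 + 12.096 + 56.994 + 14.007 = 155.163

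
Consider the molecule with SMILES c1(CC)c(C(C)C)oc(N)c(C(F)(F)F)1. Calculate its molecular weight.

221.22 g/mol

Atom tally by fragment:
  furan ring core → C:4 H:4 O:1
  (− 4 ring H displaced by substituents)
  + C2H5 → C:2 H:5
  + CH(CH3)2 → C:3 H:7
  + NH2 → N:1 H:2
  + CF3 → C:1 F:3
Element totals:
  C: 10
  H: 14
  F: 3
  N: 1
  O: 1
Molecular formula: C10H14F3NO.
  M = 10(12.011) + 14(1.008) + 3(18.998) + 14.007 + 15.999
    = 120.110 + 14.112 + 56.994 + 14.007 + 15.999 = 221.222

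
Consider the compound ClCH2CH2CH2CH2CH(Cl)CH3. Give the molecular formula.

C6H12Cl2

Atom tally by fragment:
  ClCH2 → C:1 H:2 Cl:1
  CH2 → C:1 H:2
  CH2 → C:1 H:2
  CH2 → C:1 H:2
  CH(Cl) → C:1 H:1 Cl:1
  CH3 → C:1 H:3
Element totals:
  C: 6
  H: 12
  Cl: 2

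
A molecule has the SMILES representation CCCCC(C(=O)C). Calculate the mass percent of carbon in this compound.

Atom tally by fragment:
  CH3 → C:1 H:3
  CH2 → C:1 H:2
  CH2 → C:1 H:2
  CH2 → C:1 H:2
  CH2COCH3 → C:3 H:5 O:1
Element totals:
  C: 7
  H: 14
  O: 1
Molecular formula: C7H14O.
Molar mass = 114.188 g/mol.
Mass from C: 7 × 12.011 = 84.077 g/mol.
%C = 84.077 / 114.188 × 100 = 73.63%.

73.63%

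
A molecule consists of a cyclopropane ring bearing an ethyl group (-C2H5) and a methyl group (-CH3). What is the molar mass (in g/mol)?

Atom tally by fragment:
  cyclopropane ring core → C:3 H:6
  (− 2 ring H displaced by substituents)
  + C2H5 → C:2 H:5
  + CH3 → C:1 H:3
Element totals:
  C: 6
  H: 12
Molecular formula: C6H12.
  M = 6(12.011) + 12(1.008)
    = 72.066 + 12.096 = 84.162

84.16 g/mol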